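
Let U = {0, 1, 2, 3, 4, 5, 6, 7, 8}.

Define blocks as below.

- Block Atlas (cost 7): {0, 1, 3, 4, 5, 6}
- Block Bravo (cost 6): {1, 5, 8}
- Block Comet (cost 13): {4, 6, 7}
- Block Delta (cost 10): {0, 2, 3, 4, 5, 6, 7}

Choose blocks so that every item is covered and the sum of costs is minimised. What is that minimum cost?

16

Bravo, Delta together cover every item (Bravo ∪ Delta = {0, 1, 2, 3, 4, 5, 6, 7, 8}); total cost 6 + 10 = 16.
The greedy pick Atlas, Delta, Bravo costs 23; no covering selection beats 16.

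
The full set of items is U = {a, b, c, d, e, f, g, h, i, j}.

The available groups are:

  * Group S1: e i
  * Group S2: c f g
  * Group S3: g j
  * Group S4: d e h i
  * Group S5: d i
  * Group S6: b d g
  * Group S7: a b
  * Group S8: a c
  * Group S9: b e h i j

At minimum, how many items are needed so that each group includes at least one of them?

3

Take T = {a, g, i}. Each listed group contains at least one of these, so T is a hitting set of size 3.
The groups S3, S4, S8 are pairwise disjoint, so any hitting set needs a separate item for each — at least 3. Hence 3 is optimal.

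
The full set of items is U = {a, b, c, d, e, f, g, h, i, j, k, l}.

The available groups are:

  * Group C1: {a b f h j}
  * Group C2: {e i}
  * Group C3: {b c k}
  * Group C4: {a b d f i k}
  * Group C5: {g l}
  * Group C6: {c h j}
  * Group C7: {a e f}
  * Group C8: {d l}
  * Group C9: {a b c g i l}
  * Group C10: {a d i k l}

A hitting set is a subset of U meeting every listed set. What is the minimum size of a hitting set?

4

Take T = {b, e, h, l}. Each listed group contains at least one of these, so T is a hitting set of size 4.
No choice of 3 items meets every group, so 4 is the minimum.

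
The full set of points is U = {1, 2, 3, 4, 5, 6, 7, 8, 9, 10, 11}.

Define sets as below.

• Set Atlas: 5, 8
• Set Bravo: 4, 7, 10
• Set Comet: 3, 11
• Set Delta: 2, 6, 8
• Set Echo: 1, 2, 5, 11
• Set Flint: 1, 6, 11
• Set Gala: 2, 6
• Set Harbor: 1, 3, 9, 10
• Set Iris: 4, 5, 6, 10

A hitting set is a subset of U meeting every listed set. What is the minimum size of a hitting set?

Take H = {6, 8, 10, 11}. Each listed set contains at least one of these, so H is a hitting set of size 4.
The sets Atlas, Bravo, Comet, Gala are pairwise disjoint, so any hitting set needs a separate point for each — at least 4. Hence 4 is optimal.

4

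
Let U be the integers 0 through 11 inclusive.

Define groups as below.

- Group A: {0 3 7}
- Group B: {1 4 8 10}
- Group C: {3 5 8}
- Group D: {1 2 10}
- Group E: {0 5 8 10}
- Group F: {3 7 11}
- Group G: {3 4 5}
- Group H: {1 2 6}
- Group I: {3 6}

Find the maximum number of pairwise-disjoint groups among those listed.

E, F, H are pairwise disjoint (E={0,5,8,10}; F={3,7,11}; H={1,2,6}).
Every remaining group overlaps one of these, and no 4 of the listed groups are pairwise disjoint, so 3 is the maximum.

3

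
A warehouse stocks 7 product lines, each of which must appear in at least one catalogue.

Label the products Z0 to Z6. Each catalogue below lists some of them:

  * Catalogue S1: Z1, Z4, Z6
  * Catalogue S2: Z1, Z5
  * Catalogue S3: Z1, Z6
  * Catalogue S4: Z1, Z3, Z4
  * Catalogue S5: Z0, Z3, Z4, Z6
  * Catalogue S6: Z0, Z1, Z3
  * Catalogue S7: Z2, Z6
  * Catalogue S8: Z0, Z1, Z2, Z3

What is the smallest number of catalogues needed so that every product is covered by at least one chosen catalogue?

S1 and S2 and S8 together: S1 ∪ S2 ∪ S8 = {Z0, Z1, Z2, Z3, Z4, Z5, Z6} — every product is covered.
Only S2 contains Z5, so S2 is forced; the remaining 5 products need at least 2 more catalogues (each remaining catalogue adds at most 4) — so at least 3 catalogues are needed, and 3 is optimal.

3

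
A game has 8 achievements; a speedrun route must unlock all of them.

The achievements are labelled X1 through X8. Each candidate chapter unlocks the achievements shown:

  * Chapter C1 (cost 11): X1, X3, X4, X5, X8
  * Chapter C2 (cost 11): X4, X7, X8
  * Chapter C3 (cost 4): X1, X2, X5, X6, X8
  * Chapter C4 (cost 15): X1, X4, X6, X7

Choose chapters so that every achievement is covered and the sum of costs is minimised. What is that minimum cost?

C1, C2, C3 together cover every achievement (C1 ∪ C2 ∪ C3 = {X1, X2, X3, X4, X5, X6, X7, X8}); total cost 11 + 11 + 4 = 26.
No covering selection has total cost below 26.

26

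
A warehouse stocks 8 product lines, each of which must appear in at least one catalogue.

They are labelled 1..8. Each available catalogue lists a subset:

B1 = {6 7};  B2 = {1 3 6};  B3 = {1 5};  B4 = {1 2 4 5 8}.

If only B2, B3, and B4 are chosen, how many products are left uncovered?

Union of B2, B3, B4 = {1, 2, 3, 4, 5, 6, 8}.
Not covered: 7 — 1 product.

1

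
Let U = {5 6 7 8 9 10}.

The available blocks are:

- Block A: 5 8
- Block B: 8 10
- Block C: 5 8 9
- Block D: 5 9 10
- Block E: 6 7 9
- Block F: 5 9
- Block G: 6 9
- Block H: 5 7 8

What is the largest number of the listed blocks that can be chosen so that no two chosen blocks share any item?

G, H are pairwise disjoint (G={6,9}; H={5,7,8}).
Every remaining block overlaps one of these, and no 3 of the listed blocks are pairwise disjoint, so 2 is the maximum.

2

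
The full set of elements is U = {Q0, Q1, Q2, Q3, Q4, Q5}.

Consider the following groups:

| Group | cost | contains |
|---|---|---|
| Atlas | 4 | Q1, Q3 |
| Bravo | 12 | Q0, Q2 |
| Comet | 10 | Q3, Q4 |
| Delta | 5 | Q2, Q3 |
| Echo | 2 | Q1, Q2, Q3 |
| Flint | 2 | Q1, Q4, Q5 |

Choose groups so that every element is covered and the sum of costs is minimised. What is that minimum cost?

Bravo, Echo, Flint together cover every element (Bravo ∪ Echo ∪ Flint = {Q0, Q1, Q2, Q3, Q4, Q5}); total cost 12 + 2 + 2 = 16.
No covering selection has total cost below 16.

16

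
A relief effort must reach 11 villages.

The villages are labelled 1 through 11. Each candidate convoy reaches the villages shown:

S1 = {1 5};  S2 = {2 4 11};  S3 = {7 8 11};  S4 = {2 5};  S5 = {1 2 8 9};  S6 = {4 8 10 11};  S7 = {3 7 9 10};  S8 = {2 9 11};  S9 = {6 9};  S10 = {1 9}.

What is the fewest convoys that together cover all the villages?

S1 and S6 and S7 and S8 and S9 together: S1 ∪ S6 ∪ S7 ∪ S8 ∪ S9 = {1, 2, 3, 4, 5, 6, 7, 8, 9, 10, 11} — every village is covered.
No 4 of the 10 convoys cover everything (all 210 combinations miss at least one village), so 5 is optimal.

5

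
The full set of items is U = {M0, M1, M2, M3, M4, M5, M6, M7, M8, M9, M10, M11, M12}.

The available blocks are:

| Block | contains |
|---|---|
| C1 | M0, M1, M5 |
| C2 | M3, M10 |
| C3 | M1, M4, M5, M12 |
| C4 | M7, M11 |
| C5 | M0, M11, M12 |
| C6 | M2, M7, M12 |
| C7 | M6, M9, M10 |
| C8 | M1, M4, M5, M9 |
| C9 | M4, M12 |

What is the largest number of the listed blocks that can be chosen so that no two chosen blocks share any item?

4

C1, C4, C7, C9 are pairwise disjoint (C1={M0,M1,M5}; C4={M7,M11}; C7={M6,M9,M10}; C9={M4,M12}).
Every remaining block overlaps one of these, and no 5 of the listed blocks are pairwise disjoint, so 4 is the maximum.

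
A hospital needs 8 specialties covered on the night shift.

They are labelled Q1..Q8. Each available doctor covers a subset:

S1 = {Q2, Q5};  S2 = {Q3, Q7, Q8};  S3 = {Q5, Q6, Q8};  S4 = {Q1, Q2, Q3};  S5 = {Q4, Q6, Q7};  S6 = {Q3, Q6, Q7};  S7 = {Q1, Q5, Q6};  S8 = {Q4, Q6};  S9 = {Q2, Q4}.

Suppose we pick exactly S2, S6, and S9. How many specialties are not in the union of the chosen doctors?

Union of S2, S6, S9 = {Q2, Q3, Q4, Q6, Q7, Q8}.
Not covered: Q1, Q5 — 2 specialties.

2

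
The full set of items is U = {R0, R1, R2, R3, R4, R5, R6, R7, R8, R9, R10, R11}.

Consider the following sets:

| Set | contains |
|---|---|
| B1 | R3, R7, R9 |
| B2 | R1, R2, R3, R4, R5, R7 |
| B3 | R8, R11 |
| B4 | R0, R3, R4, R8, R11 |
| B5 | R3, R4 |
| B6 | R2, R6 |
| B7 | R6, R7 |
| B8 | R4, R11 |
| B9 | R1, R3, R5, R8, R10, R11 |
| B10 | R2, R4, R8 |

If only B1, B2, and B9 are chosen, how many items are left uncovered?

Union of B1, B2, B9 = {R1, R2, R3, R4, R5, R7, R8, R9, R10, R11}.
Not covered: R0, R6 — 2 items.

2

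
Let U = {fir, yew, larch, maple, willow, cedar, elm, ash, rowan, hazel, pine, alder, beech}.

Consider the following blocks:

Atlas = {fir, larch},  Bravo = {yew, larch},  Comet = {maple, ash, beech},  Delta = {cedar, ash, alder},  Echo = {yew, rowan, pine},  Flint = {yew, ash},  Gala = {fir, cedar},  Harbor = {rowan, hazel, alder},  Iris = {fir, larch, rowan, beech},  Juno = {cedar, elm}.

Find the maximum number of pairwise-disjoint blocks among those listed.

4

Bravo, Comet, Harbor, Juno are pairwise disjoint (Bravo={yew,larch}; Comet={maple,ash,beech}; Harbor={rowan,hazel,alder}; Juno={cedar,elm}).
Every remaining block overlaps one of these, and no 5 of the listed blocks are pairwise disjoint, so 4 is the maximum.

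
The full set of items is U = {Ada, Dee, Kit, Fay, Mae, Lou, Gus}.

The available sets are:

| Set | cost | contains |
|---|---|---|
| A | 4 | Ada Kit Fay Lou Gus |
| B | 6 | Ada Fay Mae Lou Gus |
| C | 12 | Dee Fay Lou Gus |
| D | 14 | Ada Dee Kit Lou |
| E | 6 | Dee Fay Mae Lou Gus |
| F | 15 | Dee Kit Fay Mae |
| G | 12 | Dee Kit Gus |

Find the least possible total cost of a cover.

10

A, E together cover every item (A ∪ E = {Ada, Dee, Kit, Fay, Mae, Lou, Gus}); total cost 4 + 6 = 10.
No covering selection has total cost below 10.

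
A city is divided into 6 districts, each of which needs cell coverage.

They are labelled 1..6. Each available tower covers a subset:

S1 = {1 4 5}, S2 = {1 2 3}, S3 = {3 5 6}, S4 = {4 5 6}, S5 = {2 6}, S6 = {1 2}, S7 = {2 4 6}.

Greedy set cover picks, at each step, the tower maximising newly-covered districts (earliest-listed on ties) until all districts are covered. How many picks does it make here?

Greedy: pick S1 (covers 3 new) → pick S2 (covers 2 new) → pick S3 (covers 1 new). Total picks: 3.
(The true minimum cover uses only 2 towers, so greedy is not optimal here.)

3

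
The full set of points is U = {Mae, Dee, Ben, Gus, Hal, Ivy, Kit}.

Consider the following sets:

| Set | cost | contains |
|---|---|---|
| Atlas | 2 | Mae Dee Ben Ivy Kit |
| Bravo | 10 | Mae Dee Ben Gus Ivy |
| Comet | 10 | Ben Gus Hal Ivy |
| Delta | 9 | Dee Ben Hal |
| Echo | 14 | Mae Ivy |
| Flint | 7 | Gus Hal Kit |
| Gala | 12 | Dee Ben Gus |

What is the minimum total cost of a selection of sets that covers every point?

Atlas, Flint together cover every point (Atlas ∪ Flint = {Mae, Dee, Ben, Gus, Hal, Ivy, Kit}); total cost 2 + 7 = 9.
No covering selection has total cost below 9.

9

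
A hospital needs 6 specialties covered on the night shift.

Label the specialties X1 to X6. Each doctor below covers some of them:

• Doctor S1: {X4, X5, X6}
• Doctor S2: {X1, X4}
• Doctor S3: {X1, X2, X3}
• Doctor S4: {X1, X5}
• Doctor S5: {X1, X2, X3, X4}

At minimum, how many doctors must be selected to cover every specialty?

2

S1 and S5 together: S1 ∪ S5 = {X1, X2, X3, X4, X5, X6} — every specialty is covered.
No single doctor has all 6 specialties (the largest, S5, has 4), so 2 is optimal.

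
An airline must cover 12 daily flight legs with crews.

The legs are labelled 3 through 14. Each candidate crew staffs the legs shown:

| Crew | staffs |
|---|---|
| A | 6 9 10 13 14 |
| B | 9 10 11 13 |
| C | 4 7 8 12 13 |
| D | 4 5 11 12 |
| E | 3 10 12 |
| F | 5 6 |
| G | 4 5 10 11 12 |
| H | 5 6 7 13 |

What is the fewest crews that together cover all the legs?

A and C and D and E together: A ∪ C ∪ D ∪ E = {3, 4, 5, 6, 7, 8, 9, 10, 11, 12, 13, 14} — every leg is covered.
Only E contains 3, so E is forced; the remaining 9 legs need at least 3 more crews (each remaining crew adds at most 4) — so at least 4 crews are needed, and 4 is optimal.

4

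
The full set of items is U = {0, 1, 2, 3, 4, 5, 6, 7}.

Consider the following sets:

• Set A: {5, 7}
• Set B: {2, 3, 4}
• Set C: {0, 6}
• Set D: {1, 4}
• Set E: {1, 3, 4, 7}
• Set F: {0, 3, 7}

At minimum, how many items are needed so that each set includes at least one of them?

The 3 items {0, 4, 5} hit every set.
The sets A, B, C are pairwise disjoint, so any hitting set needs a separate item for each — at least 3. Hence 3 is optimal.

3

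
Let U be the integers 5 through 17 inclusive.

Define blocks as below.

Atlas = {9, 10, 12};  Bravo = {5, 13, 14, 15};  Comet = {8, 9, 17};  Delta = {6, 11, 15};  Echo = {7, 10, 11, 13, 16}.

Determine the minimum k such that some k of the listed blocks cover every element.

5

Atlas and Bravo and Comet and Delta and Echo together: Atlas ∪ Bravo ∪ Comet ∪ Delta ∪ Echo = {5, 6, 7, 8, 9, 10, 11, 12, 13, 14, 15, 16, 17} — every element is covered.
No 4 of the 5 blocks cover everything (all 5 combinations miss at least one element), so 5 is optimal.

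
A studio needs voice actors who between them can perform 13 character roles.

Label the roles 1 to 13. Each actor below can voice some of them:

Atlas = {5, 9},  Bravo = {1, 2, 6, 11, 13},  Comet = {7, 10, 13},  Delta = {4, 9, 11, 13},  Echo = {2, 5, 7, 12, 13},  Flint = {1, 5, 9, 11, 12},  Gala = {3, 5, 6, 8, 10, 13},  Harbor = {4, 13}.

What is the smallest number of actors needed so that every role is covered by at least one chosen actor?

Delta and Echo and Flint and Gala together: Delta ∪ Echo ∪ Flint ∪ Gala = {1, 2, 3, 4, 5, 6, 7, 8, 9, 10, 11, 12, 13} — every role is covered.
No 3 of the 8 actors cover everything (all 56 combinations miss at least one role), so 4 is optimal.

4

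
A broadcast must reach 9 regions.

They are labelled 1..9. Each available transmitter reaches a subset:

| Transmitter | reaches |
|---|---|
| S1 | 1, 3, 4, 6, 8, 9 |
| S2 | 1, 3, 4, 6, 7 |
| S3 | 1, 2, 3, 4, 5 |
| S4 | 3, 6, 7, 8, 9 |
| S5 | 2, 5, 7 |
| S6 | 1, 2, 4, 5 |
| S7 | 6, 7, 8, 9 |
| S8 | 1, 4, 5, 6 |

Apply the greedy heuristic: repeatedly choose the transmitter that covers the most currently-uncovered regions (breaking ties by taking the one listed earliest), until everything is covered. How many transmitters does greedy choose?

2

Greedy: pick S1 (covers 6 new) → pick S5 (covers 3 new). Total picks: 2.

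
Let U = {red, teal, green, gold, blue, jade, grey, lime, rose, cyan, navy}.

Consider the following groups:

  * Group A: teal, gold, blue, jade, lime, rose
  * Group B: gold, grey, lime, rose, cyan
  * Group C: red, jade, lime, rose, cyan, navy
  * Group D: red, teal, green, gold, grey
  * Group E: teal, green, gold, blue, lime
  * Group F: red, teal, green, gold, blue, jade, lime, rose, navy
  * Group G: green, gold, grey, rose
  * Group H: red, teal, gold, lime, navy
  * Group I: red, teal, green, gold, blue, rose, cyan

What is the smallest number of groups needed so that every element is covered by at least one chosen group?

2

Take {B, F}. Their union is {red, teal, green, gold, blue, jade, grey, lime, rose, cyan, navy}, which is all 11 elements.
No single group has all 11 elements (the largest, F, has 9), so 2 is optimal.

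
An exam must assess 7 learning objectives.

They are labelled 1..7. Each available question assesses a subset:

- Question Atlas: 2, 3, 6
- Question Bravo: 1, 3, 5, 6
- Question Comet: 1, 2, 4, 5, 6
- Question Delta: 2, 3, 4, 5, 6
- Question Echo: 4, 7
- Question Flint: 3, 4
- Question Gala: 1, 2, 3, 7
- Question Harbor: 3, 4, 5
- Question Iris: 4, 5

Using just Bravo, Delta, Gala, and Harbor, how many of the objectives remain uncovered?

0

Union of Bravo, Delta, Gala, Harbor = {1, 2, 3, 4, 5, 6, 7} — that's every objective, so 0 are uncovered.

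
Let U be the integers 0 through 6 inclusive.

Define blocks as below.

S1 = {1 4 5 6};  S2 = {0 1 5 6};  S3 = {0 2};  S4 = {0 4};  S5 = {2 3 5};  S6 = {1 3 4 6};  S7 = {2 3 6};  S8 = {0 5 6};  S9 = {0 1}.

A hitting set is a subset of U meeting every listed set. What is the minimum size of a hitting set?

3

The 3 points {0, 2, 6} hit every block.
No choice of 2 points meets every block, so 3 is the minimum.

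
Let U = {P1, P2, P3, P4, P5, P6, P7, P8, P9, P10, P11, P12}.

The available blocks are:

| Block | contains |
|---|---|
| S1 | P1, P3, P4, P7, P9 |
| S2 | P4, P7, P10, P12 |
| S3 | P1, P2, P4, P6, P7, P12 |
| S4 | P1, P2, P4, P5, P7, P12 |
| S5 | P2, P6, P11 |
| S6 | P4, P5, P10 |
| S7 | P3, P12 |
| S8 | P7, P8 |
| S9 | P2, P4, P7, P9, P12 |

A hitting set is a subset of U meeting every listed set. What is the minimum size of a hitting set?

The 4 points {P3, P4, P6, P7} hit every block.
The blocks S5, S6, S7, S8 are pairwise disjoint, so any hitting set needs a separate point for each — at least 4. Hence 4 is optimal.

4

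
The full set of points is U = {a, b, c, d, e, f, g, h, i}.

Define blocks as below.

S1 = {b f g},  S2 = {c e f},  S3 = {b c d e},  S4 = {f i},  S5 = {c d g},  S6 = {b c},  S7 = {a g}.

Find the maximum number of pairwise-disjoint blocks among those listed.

S3, S4, S7 are pairwise disjoint (S3={b,c,d,e}; S4={f,i}; S7={a,g}).
Every remaining block overlaps one of these, and no 4 of the listed blocks are pairwise disjoint, so 3 is the maximum.

3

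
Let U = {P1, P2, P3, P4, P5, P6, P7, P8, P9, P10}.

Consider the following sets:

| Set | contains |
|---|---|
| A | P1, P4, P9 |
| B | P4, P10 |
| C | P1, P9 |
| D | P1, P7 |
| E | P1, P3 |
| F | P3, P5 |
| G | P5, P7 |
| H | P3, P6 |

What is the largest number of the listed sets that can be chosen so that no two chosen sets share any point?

B, C, G, H are pairwise disjoint (B={P4,P10}; C={P1,P9}; G={P5,P7}; H={P3,P6}).
Every remaining set overlaps one of these, and no 5 of the listed sets are pairwise disjoint, so 4 is the maximum.

4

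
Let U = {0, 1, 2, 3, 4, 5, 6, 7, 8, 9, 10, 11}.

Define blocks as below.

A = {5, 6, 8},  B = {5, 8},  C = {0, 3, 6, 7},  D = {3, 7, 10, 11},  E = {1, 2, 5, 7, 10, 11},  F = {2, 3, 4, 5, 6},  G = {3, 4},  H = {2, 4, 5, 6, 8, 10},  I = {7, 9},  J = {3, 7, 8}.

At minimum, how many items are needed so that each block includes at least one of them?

3

The 3 items {3, 5, 7} hit every block.
The blocks A, G, I are pairwise disjoint, so any hitting set needs a separate item for each — at least 3. Hence 3 is optimal.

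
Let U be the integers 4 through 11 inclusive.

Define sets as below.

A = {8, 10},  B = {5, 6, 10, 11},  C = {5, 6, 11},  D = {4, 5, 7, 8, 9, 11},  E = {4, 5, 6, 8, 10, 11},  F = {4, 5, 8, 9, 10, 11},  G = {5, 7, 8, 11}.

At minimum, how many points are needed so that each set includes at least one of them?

Take H = {8, 11}. Each listed set contains at least one of these, so H is a hitting set of size 2.
The sets A, C are pairwise disjoint, so any hitting set needs a separate point for each — at least 2. Hence 2 is optimal.

2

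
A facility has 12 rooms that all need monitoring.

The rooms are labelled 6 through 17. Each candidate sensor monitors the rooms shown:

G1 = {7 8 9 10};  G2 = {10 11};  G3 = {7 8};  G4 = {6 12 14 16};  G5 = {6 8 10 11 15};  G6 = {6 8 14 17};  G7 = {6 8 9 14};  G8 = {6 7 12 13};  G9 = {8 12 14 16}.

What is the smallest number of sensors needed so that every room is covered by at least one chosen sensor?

5

Take {G1, G5, G6, G8, G9}. Their union is {6, 7, 8, 9, 10, 11, 12, 13, 14, 15, 16, 17}, which is all 12 rooms.
No 4 of the 9 sensors cover everything (all 126 combinations miss at least one room), so 5 is optimal.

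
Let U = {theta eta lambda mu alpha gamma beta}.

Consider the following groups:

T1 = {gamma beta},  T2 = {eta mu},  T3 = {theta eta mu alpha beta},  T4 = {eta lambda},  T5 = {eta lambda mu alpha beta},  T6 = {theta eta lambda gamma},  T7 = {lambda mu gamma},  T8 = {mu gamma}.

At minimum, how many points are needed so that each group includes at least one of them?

H = {eta, gamma} meets every group (each contains at least one member of H), and |H| = 2.
The groups T4, T8 are pairwise disjoint, so any hitting set needs a separate point for each — at least 2. Hence 2 is optimal.

2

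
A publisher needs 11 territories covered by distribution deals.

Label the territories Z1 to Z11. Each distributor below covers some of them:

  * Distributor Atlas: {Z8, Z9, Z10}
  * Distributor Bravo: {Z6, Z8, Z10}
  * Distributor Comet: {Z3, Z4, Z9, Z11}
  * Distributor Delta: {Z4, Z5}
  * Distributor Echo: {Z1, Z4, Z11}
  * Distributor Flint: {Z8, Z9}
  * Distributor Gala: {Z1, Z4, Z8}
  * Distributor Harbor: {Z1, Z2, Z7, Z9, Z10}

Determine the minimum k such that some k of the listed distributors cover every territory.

Take {Bravo, Comet, Delta, Harbor}. Their union is {Z1, Z2, Z3, Z4, Z5, Z6, Z7, Z8, Z9, Z10, Z11}, which is all 11 territories.
No 3 of the 8 distributors cover everything (all 56 combinations miss at least one territory), so 4 is optimal.

4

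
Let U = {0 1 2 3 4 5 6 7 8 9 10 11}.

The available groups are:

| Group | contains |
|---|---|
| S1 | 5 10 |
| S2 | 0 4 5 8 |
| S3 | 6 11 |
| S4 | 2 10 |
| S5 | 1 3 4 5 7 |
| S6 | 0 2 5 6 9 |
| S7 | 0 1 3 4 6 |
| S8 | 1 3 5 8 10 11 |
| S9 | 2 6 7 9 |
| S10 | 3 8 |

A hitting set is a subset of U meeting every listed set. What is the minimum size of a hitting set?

H = {4, 6, 8, 10} meets every group (each contains at least one member of H), and |H| = 4.
No choice of 3 elements meets every group, so 4 is the minimum.

4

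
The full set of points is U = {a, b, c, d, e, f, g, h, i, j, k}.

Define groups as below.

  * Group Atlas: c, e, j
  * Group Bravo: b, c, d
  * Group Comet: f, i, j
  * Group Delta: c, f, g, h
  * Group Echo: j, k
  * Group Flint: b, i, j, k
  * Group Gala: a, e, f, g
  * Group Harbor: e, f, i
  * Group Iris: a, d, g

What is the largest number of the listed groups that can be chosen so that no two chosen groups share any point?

3

Bravo, Echo, Harbor are pairwise disjoint (Bravo={b,c,d}; Echo={j,k}; Harbor={e,f,i}).
Every remaining group overlaps one of these, and no 4 of the listed groups are pairwise disjoint, so 3 is the maximum.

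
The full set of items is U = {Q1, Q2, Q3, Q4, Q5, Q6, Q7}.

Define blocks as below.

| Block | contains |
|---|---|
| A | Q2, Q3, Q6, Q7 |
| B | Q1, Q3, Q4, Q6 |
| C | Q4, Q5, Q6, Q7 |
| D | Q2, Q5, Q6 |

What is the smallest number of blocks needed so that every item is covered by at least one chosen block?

B, C, and D cover everything between them: the union {Q1, Q2, Q3, Q4, Q5, Q6, Q7} is all of U.
Only B contains Q1, so B is forced; the remaining 3 items need at least 2 more blocks (each remaining block adds at most 2) — so at least 3 blocks are needed, and 3 is optimal.

3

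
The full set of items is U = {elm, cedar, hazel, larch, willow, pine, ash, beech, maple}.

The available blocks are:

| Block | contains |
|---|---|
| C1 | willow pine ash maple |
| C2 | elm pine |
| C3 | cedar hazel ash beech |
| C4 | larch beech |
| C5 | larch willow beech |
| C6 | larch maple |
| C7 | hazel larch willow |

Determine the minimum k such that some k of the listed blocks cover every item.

C1, C2, C3, and C4 cover everything between them: the union {elm, cedar, hazel, larch, willow, pine, ash, beech, maple} is all of U.
No 3 of the 7 blocks cover everything (all 35 combinations miss at least one item), so 4 is optimal.

4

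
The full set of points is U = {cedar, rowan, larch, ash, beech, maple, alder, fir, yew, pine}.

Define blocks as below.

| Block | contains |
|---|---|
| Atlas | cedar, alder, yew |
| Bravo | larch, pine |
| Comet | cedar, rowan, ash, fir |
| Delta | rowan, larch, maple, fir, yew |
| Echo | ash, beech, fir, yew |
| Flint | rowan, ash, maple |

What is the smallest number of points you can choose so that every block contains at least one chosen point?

3

The 3 points {cedar, larch, ash} hit every block.
The blocks Atlas, Bravo, Flint are pairwise disjoint, so any hitting set needs a separate point for each — at least 3. Hence 3 is optimal.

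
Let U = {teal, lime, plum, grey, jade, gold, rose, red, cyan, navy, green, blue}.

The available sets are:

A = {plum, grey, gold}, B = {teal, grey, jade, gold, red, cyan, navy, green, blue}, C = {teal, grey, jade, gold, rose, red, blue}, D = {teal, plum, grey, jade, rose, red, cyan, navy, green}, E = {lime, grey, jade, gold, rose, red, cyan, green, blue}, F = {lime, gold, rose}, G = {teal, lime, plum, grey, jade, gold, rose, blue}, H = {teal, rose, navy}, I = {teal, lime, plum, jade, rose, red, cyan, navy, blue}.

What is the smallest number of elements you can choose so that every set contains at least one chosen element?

2

Take T = {teal, gold}. Each listed set contains at least one of these, so T is a hitting set of size 2.
The sets A, H are pairwise disjoint, so any hitting set needs a separate element for each — at least 2. Hence 2 is optimal.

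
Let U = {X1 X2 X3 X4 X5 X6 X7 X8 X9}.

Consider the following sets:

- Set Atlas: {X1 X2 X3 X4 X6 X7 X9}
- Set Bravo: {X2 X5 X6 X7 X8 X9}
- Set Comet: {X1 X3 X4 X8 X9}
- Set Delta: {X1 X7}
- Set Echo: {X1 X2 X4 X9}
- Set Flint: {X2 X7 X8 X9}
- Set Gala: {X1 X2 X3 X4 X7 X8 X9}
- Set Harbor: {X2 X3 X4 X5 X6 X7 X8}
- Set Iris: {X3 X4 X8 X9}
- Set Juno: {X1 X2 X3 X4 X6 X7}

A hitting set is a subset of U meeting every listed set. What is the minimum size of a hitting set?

2

Take H = {X1, X8}. Each listed set contains at least one of these, so H is a hitting set of size 2.
The sets Delta, Iris are pairwise disjoint, so any hitting set needs a separate point for each — at least 2. Hence 2 is optimal.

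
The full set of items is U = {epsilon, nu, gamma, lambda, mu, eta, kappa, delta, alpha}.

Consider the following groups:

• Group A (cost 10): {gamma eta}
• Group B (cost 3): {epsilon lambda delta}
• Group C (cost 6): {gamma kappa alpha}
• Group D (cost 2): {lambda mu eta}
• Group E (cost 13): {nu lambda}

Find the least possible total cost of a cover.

B, C, D, E together cover every item (B ∪ C ∪ D ∪ E = {epsilon, nu, gamma, lambda, mu, eta, kappa, delta, alpha}); total cost 3 + 6 + 2 + 13 = 24.
No covering selection has total cost below 24.

24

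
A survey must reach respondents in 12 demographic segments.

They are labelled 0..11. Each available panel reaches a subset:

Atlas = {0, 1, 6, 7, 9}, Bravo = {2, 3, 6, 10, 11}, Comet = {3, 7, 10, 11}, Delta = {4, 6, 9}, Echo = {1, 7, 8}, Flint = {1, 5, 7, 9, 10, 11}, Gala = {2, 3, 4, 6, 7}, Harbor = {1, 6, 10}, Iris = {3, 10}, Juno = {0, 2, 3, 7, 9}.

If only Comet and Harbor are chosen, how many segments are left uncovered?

6

Union of Comet, Harbor = {1, 3, 6, 7, 10, 11}.
Not covered: 0, 2, 4, 5, 8, 9 — 6 segments.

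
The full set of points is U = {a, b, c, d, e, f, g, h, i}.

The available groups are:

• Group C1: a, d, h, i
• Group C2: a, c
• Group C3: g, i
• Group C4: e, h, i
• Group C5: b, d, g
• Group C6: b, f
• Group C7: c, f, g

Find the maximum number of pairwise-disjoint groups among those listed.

C2, C4, C5 are pairwise disjoint (C2={a,c}; C4={e,h,i}; C5={b,d,g}).
Every remaining group overlaps one of these, and no 4 of the listed groups are pairwise disjoint, so 3 is the maximum.

3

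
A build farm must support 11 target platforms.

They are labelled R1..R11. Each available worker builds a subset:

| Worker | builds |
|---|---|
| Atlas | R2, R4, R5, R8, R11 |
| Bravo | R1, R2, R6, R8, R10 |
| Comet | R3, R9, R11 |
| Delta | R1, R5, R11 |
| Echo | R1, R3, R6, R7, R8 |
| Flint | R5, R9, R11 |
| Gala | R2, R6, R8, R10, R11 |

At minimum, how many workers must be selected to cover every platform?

4

Atlas and Bravo and Comet and Echo together: Atlas ∪ Bravo ∪ Comet ∪ Echo = {R1, R2, R3, R4, R5, R6, R7, R8, R9, R10, R11} — every platform is covered.
No 3 of the 7 workers cover everything (all 35 combinations miss at least one platform), so 4 is optimal.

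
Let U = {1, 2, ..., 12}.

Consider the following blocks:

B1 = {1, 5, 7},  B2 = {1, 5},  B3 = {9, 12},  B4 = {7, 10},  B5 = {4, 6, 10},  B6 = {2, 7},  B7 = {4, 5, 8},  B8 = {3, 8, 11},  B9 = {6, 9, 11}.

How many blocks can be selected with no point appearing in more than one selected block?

5

B2, B3, B5, B6, B8 are pairwise disjoint (B2={1,5}; B3={9,12}; B5={4,6,10}; B6={2,7}; B8={3,8,11}).
Every remaining block overlaps one of these, and no 6 of the listed blocks are pairwise disjoint, so 5 is the maximum.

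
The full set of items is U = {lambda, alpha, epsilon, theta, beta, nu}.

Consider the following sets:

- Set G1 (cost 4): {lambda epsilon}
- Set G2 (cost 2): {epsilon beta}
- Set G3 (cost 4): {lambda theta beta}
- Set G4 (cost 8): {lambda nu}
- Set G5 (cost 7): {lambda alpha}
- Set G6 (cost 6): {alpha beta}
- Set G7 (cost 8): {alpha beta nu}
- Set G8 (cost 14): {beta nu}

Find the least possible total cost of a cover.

14

G2, G3, G7 together cover every item (G2 ∪ G3 ∪ G7 = {lambda, alpha, epsilon, theta, beta, nu}); total cost 2 + 4 + 8 = 14.
No covering selection has total cost below 14.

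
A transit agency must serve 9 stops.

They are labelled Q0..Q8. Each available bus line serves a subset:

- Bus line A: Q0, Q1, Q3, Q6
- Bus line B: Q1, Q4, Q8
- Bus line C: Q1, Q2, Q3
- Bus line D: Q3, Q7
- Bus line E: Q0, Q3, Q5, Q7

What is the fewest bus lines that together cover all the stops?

4

A and B and C and E together: A ∪ B ∪ C ∪ E = {Q0, Q1, Q2, Q3, Q4, Q5, Q6, Q7, Q8} — every stop is covered.
Only A contains Q6, so A is forced; the remaining 5 stops need at least 3 more bus lines (each remaining bus line adds at most 2) — so at least 4 bus lines are needed, and 4 is optimal.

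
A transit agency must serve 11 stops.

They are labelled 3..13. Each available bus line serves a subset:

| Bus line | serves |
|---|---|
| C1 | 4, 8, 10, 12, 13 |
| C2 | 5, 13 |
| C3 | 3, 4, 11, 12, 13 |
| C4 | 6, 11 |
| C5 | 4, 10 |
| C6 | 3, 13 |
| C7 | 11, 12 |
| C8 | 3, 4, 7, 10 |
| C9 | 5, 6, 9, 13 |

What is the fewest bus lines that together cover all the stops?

4

Take {C1, C4, C8, C9}. Their union is {3, 4, 5, 6, 7, 8, 9, 10, 11, 12, 13}, which is all 11 stops.
No 3 of the 9 bus lines cover everything (all 84 combinations miss at least one stop), so 4 is optimal.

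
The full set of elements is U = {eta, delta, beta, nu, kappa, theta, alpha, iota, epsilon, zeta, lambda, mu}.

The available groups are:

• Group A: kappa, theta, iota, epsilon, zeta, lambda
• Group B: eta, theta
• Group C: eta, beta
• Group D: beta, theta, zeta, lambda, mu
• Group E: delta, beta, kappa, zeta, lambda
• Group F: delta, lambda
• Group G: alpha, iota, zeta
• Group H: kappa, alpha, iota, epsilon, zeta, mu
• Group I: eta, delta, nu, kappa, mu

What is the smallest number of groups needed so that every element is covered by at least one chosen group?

3

D, H, and I cover everything between them: the union {eta, delta, beta, nu, kappa, theta, alpha, iota, epsilon, zeta, lambda, mu} is all of U.
Only I contains nu, so I is forced; the remaining 7 elements need at least 2 more groups (each remaining group adds at most 5) — so at least 3 groups are needed, and 3 is optimal.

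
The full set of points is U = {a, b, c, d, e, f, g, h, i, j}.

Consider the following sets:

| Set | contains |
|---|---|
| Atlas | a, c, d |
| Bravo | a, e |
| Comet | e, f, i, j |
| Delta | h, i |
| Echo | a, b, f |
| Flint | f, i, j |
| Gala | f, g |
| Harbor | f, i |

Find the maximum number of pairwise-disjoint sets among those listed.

3

Bravo, Delta, Gala are pairwise disjoint (Bravo={a,e}; Delta={h,i}; Gala={f,g}).
Every remaining set overlaps one of these, and no 4 of the listed sets are pairwise disjoint, so 3 is the maximum.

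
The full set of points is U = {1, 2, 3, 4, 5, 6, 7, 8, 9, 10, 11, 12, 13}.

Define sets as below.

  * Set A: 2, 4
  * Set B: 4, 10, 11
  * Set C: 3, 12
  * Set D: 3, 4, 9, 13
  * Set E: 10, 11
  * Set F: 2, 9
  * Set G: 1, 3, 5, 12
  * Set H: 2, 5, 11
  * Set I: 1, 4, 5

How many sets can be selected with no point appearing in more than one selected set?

C, E, F, I are pairwise disjoint (C={3,12}; E={10,11}; F={2,9}; I={1,4,5}).
Every remaining set overlaps one of these, and no 5 of the listed sets are pairwise disjoint, so 4 is the maximum.

4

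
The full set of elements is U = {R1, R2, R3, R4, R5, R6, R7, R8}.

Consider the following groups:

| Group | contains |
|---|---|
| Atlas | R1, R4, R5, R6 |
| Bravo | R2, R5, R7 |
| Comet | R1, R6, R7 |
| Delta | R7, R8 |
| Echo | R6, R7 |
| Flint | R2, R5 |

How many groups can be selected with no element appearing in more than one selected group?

Echo, Flint are pairwise disjoint (Echo={R6,R7}; Flint={R2,R5}).
Every remaining group overlaps one of these, and no 3 of the listed groups are pairwise disjoint, so 2 is the maximum.

2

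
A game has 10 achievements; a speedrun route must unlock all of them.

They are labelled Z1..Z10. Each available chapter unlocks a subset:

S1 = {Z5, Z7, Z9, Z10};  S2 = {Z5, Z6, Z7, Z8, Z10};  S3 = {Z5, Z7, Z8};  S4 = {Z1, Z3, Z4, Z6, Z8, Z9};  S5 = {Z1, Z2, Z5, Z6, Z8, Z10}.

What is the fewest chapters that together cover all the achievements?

S1 and S4 and S5 together: S1 ∪ S4 ∪ S5 = {Z1, Z2, Z3, Z4, Z5, Z6, Z7, Z8, Z9, Z10} — every achievement is covered.
Only S5 contains Z2, so S5 is forced; the remaining 4 achievements need at least 2 more chapters (each remaining chapter adds at most 3) — so at least 3 chapters are needed, and 3 is optimal.

3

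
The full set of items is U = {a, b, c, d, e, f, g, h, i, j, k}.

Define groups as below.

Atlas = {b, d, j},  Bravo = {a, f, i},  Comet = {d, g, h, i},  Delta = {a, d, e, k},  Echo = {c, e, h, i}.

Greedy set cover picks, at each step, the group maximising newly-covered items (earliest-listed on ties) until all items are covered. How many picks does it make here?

5

Greedy: pick Comet (covers 4 new) → pick Delta (covers 3 new) → pick Atlas (covers 2 new) → pick Bravo (covers 1 new) → pick Echo (covers 1 new). Total picks: 5.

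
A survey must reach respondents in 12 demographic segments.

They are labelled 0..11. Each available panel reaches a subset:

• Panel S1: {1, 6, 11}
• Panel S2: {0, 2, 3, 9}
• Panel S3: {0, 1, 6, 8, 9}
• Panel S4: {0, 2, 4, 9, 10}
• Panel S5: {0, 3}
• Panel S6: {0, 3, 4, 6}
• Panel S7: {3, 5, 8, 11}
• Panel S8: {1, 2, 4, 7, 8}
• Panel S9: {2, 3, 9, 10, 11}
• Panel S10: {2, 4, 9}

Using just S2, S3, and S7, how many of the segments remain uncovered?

3

Union of S2, S3, S7 = {0, 1, 2, 3, 5, 6, 8, 9, 11}.
Not covered: 4, 7, 10 — 3 segments.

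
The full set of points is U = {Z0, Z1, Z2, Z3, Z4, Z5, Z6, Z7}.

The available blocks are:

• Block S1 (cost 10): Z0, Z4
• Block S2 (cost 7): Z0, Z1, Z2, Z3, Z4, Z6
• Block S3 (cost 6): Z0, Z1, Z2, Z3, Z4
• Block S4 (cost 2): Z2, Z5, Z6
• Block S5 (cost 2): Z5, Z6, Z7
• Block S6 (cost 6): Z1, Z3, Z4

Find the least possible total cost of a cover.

8

S3, S5 together cover every point (S3 ∪ S5 = {Z0, Z1, Z2, Z3, Z4, Z5, Z6, Z7}); total cost 6 + 2 = 8.
The greedy pick S4, S3, S5 costs 10; no covering selection beats 8.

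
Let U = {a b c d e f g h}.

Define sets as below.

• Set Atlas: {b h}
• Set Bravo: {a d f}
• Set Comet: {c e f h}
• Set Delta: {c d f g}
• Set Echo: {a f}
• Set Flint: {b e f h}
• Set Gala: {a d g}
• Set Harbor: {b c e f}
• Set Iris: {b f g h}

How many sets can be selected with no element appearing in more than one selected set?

Gala, Harbor are pairwise disjoint (Gala={a,d,g}; Harbor={b,c,e,f}).
Every remaining set overlaps one of these, and no 3 of the listed sets are pairwise disjoint, so 2 is the maximum.

2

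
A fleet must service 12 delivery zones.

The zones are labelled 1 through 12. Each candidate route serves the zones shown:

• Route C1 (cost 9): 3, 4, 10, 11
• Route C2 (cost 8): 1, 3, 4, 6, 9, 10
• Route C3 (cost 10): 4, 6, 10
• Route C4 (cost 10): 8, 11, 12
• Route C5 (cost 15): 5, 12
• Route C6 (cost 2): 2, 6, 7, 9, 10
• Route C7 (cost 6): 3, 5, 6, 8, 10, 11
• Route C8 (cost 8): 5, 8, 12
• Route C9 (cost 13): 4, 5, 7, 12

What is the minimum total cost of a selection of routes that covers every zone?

C2, C6, C7, C8 together cover every zone (C2 ∪ C6 ∪ C7 ∪ C8 = {1, 2, 3, 4, 5, 6, 7, 8, 9, 10, 11, 12}); total cost 8 + 2 + 6 + 8 = 24.
No covering selection has total cost below 24.

24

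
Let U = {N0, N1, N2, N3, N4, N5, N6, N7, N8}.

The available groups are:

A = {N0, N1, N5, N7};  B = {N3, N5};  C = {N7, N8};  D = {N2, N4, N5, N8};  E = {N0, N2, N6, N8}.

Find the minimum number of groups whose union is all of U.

A and B and D and E together: A ∪ B ∪ D ∪ E = {N0, N1, N2, N3, N4, N5, N6, N7, N8} — every item is covered.
No 3 of the 5 groups cover everything (all 10 combinations miss at least one item), so 4 is optimal.

4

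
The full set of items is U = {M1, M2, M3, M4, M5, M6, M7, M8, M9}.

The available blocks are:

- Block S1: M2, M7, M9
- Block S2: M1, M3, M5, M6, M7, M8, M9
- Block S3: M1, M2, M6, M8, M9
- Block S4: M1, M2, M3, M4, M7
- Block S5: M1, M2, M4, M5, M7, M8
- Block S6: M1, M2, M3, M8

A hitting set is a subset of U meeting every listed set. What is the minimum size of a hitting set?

The 2 items {M2, M5} hit every block.
No single item lies in every block, so at least 2 are needed and 2 is optimal.

2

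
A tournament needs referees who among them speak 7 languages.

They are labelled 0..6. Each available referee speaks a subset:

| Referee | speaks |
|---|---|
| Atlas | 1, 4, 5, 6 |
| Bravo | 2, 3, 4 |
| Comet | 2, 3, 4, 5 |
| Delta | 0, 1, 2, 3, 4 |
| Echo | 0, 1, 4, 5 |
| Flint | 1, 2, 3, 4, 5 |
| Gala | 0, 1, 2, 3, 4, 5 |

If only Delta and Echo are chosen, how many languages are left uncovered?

1

Union of Delta, Echo = {0, 1, 2, 3, 4, 5}.
Not covered: 6 — 1 language.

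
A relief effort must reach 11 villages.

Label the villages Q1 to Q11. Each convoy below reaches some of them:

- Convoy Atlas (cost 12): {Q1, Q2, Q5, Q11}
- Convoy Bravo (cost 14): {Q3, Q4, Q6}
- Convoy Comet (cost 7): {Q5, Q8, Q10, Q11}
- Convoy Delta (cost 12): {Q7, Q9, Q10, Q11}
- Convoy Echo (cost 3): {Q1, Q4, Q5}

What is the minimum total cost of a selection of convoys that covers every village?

45

Atlas, Bravo, Comet, Delta together cover every village (Atlas ∪ Bravo ∪ Comet ∪ Delta = {Q1, Q2, Q3, Q4, Q5, Q6, Q7, Q8, Q9, Q10, Q11}); total cost 12 + 14 + 7 + 12 = 45.
The greedy pick Echo, Comet, Delta, Bravo, Atlas costs 48; no covering selection beats 45.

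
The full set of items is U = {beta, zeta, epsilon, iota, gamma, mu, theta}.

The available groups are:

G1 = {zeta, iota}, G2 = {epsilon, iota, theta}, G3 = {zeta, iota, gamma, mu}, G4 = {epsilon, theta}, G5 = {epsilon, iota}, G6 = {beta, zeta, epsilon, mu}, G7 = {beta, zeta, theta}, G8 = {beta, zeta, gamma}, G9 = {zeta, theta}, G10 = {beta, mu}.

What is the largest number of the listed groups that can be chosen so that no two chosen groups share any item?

3

G5, G9, G10 are pairwise disjoint (G5={epsilon,iota}; G9={zeta,theta}; G10={beta,mu}).
Every remaining group overlaps one of these, and no 4 of the listed groups are pairwise disjoint, so 3 is the maximum.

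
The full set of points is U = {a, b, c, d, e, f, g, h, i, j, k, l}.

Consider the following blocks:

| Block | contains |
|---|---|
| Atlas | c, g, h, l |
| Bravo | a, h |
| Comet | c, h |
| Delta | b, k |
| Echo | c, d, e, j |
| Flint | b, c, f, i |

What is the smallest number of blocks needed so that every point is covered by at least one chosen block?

Atlas and Bravo and Delta and Echo and Flint together: Atlas ∪ Bravo ∪ Delta ∪ Echo ∪ Flint = {a, b, c, d, e, f, g, h, i, j, k, l} — every point is covered.
No 4 of the 6 blocks cover everything (all 15 combinations miss at least one point), so 5 is optimal.

5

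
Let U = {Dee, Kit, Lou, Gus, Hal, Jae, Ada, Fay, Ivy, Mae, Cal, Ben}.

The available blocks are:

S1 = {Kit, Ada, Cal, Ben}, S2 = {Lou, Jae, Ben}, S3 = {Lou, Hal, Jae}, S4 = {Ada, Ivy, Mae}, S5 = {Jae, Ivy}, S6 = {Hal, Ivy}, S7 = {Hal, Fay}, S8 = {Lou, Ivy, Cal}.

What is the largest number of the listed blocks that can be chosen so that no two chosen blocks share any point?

3

S2, S4, S7 are pairwise disjoint (S2={Lou,Jae,Ben}; S4={Ada,Ivy,Mae}; S7={Hal,Fay}).
Every remaining block overlaps one of these, and no 4 of the listed blocks are pairwise disjoint, so 3 is the maximum.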